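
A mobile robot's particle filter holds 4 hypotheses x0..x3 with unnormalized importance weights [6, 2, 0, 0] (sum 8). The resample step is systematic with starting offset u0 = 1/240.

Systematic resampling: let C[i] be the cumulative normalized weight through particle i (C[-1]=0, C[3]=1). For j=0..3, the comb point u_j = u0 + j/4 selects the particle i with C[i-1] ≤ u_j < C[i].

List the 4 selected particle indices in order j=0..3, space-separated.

C = [3/4, 1, 1, 1]
j=0: u_0=1/240 ∈ [0, 3/4) → index 0
j=1: u_1=61/240 ∈ [0, 3/4) → index 0
j=2: u_2=121/240 ∈ [0, 3/4) → index 0
j=3: u_3=181/240 ∈ [3/4, 1) → index 1

0 0 0 1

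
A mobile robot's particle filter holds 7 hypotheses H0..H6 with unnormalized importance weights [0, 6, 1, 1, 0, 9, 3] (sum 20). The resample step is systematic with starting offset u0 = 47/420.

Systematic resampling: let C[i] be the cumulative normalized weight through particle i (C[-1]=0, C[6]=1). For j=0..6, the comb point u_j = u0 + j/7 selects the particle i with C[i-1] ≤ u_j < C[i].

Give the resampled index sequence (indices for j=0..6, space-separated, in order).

1 1 3 5 5 5 6

C = [0, 3/10, 7/20, 2/5, 2/5, 17/20, 1]
j=0: u_0=47/420 ∈ [0, 3/10) → index 1
j=1: u_1=107/420 ∈ [0, 3/10) → index 1
j=2: u_2=167/420 ∈ [7/20, 2/5) → index 3
j=3: u_3=227/420 ∈ [2/5, 17/20) → index 5
j=4: u_4=41/60 ∈ [2/5, 17/20) → index 5
j=5: u_5=347/420 ∈ [2/5, 17/20) → index 5
j=6: u_6=407/420 ∈ [17/20, 1) → index 6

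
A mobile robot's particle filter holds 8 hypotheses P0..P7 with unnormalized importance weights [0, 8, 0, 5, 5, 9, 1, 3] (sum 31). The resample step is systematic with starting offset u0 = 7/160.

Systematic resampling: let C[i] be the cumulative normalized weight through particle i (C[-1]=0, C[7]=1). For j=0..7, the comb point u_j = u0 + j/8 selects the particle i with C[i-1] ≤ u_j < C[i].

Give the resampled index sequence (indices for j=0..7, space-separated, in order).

C = [0, 8/31, 8/31, 13/31, 18/31, 27/31, 28/31, 1]
j=0: u_0=7/160 ∈ [0, 8/31) → index 1
j=1: u_1=27/160 ∈ [0, 8/31) → index 1
j=2: u_2=47/160 ∈ [8/31, 13/31) → index 3
j=3: u_3=67/160 ∈ [8/31, 13/31) → index 3
j=4: u_4=87/160 ∈ [13/31, 18/31) → index 4
j=5: u_5=107/160 ∈ [18/31, 27/31) → index 5
j=6: u_6=127/160 ∈ [18/31, 27/31) → index 5
j=7: u_7=147/160 ∈ [28/31, 1) → index 7

1 1 3 3 4 5 5 7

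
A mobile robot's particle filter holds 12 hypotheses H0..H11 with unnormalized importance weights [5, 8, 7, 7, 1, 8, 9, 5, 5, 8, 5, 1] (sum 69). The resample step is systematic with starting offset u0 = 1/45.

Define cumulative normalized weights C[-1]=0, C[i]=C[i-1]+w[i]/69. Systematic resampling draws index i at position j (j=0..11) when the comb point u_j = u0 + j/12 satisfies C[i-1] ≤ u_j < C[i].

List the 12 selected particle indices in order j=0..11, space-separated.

0 1 2 2 3 5 6 6 7 8 9 10

C = [5/69, 13/69, 20/69, 9/23, 28/69, 12/23, 15/23, 50/69, 55/69, 21/23, 68/69, 1]
j=0: u_0=1/45 ∈ [0, 5/69) → index 0
j=1: u_1=19/180 ∈ [5/69, 13/69) → index 1
j=2: u_2=17/90 ∈ [13/69, 20/69) → index 2
j=3: u_3=49/180 ∈ [13/69, 20/69) → index 2
j=4: u_4=16/45 ∈ [20/69, 9/23) → index 3
j=5: u_5=79/180 ∈ [28/69, 12/23) → index 5
j=6: u_6=47/90 ∈ [12/23, 15/23) → index 6
j=7: u_7=109/180 ∈ [12/23, 15/23) → index 6
j=8: u_8=31/45 ∈ [15/23, 50/69) → index 7
j=9: u_9=139/180 ∈ [50/69, 55/69) → index 8
j=10: u_10=77/90 ∈ [55/69, 21/23) → index 9
j=11: u_11=169/180 ∈ [21/23, 68/69) → index 10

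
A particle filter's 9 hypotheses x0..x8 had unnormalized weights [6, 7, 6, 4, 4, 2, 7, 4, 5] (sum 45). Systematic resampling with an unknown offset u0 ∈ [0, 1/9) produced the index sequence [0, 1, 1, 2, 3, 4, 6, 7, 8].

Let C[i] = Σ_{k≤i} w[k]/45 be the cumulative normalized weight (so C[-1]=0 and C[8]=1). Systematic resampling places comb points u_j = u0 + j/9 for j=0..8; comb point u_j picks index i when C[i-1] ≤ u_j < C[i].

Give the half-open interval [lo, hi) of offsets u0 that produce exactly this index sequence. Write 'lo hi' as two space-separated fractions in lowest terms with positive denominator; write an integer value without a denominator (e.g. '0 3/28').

C = [2/15, 13/45, 19/45, 23/45, 3/5, 29/45, 4/5, 8/9, 1]
j=0 picked index 0: u0 ∈ [0, 2/15)
j=1 picked index 1: u0 ∈ [1/45, 8/45)
j=2 picked index 1: u0 ∈ [-4/45, 1/15)
j=3 picked index 2: u0 ∈ [-2/45, 4/45)
j=4 picked index 3: u0 ∈ [-1/45, 1/15)
j=5 picked index 4: u0 ∈ [-2/45, 2/45)
j=6 picked index 6: u0 ∈ [-1/45, 2/15)
j=7 picked index 7: u0 ∈ [1/45, 1/9)
j=8 picked index 8: u0 ∈ [0, 1/9)
intersection: [1/45, 2/45)

1/45 2/45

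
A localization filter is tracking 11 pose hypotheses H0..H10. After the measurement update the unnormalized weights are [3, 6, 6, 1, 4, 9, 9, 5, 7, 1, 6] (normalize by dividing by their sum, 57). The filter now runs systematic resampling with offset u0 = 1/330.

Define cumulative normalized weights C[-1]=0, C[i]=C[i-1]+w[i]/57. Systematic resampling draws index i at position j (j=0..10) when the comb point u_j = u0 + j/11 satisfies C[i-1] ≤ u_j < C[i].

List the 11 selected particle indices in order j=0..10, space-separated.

0 1 2 3 5 5 6 6 7 8 10

C = [1/19, 3/19, 5/19, 16/57, 20/57, 29/57, 2/3, 43/57, 50/57, 17/19, 1]
j=0: u_0=1/330 ∈ [0, 1/19) → index 0
j=1: u_1=31/330 ∈ [1/19, 3/19) → index 1
j=2: u_2=61/330 ∈ [3/19, 5/19) → index 2
j=3: u_3=91/330 ∈ [5/19, 16/57) → index 3
j=4: u_4=11/30 ∈ [20/57, 29/57) → index 5
j=5: u_5=151/330 ∈ [20/57, 29/57) → index 5
j=6: u_6=181/330 ∈ [29/57, 2/3) → index 6
j=7: u_7=211/330 ∈ [29/57, 2/3) → index 6
j=8: u_8=241/330 ∈ [2/3, 43/57) → index 7
j=9: u_9=271/330 ∈ [43/57, 50/57) → index 8
j=10: u_10=301/330 ∈ [17/19, 1) → index 10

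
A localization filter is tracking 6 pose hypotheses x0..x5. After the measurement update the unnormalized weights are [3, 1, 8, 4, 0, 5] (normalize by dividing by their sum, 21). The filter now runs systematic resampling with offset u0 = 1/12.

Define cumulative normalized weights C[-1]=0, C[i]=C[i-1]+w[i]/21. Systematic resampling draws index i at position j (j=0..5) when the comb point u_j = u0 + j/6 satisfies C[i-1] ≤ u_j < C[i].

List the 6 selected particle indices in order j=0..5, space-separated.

0 2 2 3 3 5

C = [1/7, 4/21, 4/7, 16/21, 16/21, 1]
j=0: u_0=1/12 ∈ [0, 1/7) → index 0
j=1: u_1=1/4 ∈ [4/21, 4/7) → index 2
j=2: u_2=5/12 ∈ [4/21, 4/7) → index 2
j=3: u_3=7/12 ∈ [4/7, 16/21) → index 3
j=4: u_4=3/4 ∈ [4/7, 16/21) → index 3
j=5: u_5=11/12 ∈ [16/21, 1) → index 5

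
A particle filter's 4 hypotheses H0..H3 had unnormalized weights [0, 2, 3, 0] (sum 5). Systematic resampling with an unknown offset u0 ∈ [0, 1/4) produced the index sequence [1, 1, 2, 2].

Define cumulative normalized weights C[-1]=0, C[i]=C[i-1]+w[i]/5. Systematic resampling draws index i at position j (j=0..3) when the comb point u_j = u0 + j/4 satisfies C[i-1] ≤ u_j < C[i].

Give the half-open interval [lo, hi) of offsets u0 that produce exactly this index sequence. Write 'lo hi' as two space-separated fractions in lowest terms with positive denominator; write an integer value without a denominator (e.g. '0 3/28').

0 3/20

C = [0, 2/5, 1, 1]
j=0 picked index 1: u0 ∈ [0, 2/5)
j=1 picked index 1: u0 ∈ [-1/4, 3/20)
j=2 picked index 2: u0 ∈ [-1/10, 1/2)
j=3 picked index 2: u0 ∈ [-7/20, 1/4)
intersection: [0, 3/20)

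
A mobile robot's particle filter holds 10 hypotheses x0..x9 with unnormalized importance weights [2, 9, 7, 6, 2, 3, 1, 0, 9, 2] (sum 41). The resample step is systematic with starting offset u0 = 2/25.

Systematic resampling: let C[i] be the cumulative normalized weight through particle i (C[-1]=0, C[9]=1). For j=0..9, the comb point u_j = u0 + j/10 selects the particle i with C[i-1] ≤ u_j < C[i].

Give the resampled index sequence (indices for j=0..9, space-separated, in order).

C = [2/41, 11/41, 18/41, 24/41, 26/41, 29/41, 30/41, 30/41, 39/41, 1]
j=0: u_0=2/25 ∈ [2/41, 11/41) → index 1
j=1: u_1=9/50 ∈ [2/41, 11/41) → index 1
j=2: u_2=7/25 ∈ [11/41, 18/41) → index 2
j=3: u_3=19/50 ∈ [11/41, 18/41) → index 2
j=4: u_4=12/25 ∈ [18/41, 24/41) → index 3
j=5: u_5=29/50 ∈ [18/41, 24/41) → index 3
j=6: u_6=17/25 ∈ [26/41, 29/41) → index 5
j=7: u_7=39/50 ∈ [30/41, 39/41) → index 8
j=8: u_8=22/25 ∈ [30/41, 39/41) → index 8
j=9: u_9=49/50 ∈ [39/41, 1) → index 9

1 1 2 2 3 3 5 8 8 9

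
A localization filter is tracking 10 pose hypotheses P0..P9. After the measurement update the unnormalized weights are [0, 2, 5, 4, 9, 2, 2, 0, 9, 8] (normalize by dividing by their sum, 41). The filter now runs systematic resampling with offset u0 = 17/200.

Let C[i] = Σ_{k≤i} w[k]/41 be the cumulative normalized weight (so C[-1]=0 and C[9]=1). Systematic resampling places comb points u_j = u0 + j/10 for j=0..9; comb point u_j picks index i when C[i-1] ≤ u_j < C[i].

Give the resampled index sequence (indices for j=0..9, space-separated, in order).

C = [0, 2/41, 7/41, 11/41, 20/41, 22/41, 24/41, 24/41, 33/41, 1]
j=0: u_0=17/200 ∈ [2/41, 7/41) → index 2
j=1: u_1=37/200 ∈ [7/41, 11/41) → index 3
j=2: u_2=57/200 ∈ [11/41, 20/41) → index 4
j=3: u_3=77/200 ∈ [11/41, 20/41) → index 4
j=4: u_4=97/200 ∈ [11/41, 20/41) → index 4
j=5: u_5=117/200 ∈ [22/41, 24/41) → index 6
j=6: u_6=137/200 ∈ [24/41, 33/41) → index 8
j=7: u_7=157/200 ∈ [24/41, 33/41) → index 8
j=8: u_8=177/200 ∈ [33/41, 1) → index 9
j=9: u_9=197/200 ∈ [33/41, 1) → index 9

2 3 4 4 4 6 8 8 9 9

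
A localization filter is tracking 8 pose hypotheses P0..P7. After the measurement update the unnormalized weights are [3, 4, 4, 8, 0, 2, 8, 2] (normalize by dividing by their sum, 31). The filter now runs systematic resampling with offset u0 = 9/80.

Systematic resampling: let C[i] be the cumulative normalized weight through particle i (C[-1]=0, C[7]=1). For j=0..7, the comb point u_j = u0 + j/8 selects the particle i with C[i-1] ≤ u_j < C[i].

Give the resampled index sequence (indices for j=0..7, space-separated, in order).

C = [3/31, 7/31, 11/31, 19/31, 19/31, 21/31, 29/31, 1]
j=0: u_0=9/80 ∈ [3/31, 7/31) → index 1
j=1: u_1=19/80 ∈ [7/31, 11/31) → index 2
j=2: u_2=29/80 ∈ [11/31, 19/31) → index 3
j=3: u_3=39/80 ∈ [11/31, 19/31) → index 3
j=4: u_4=49/80 ∈ [11/31, 19/31) → index 3
j=5: u_5=59/80 ∈ [21/31, 29/31) → index 6
j=6: u_6=69/80 ∈ [21/31, 29/31) → index 6
j=7: u_7=79/80 ∈ [29/31, 1) → index 7

1 2 3 3 3 6 6 7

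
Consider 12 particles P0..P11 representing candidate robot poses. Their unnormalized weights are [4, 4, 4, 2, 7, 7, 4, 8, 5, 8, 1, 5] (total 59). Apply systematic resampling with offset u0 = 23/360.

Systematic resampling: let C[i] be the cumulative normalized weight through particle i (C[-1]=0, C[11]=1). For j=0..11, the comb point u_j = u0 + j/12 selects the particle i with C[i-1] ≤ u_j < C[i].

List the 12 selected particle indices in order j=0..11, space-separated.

C = [4/59, 8/59, 12/59, 14/59, 21/59, 28/59, 32/59, 40/59, 45/59, 53/59, 54/59, 1]
j=0: u_0=23/360 ∈ [0, 4/59) → index 0
j=1: u_1=53/360 ∈ [8/59, 12/59) → index 2
j=2: u_2=83/360 ∈ [12/59, 14/59) → index 3
j=3: u_3=113/360 ∈ [14/59, 21/59) → index 4
j=4: u_4=143/360 ∈ [21/59, 28/59) → index 5
j=5: u_5=173/360 ∈ [28/59, 32/59) → index 6
j=6: u_6=203/360 ∈ [32/59, 40/59) → index 7
j=7: u_7=233/360 ∈ [32/59, 40/59) → index 7
j=8: u_8=263/360 ∈ [40/59, 45/59) → index 8
j=9: u_9=293/360 ∈ [45/59, 53/59) → index 9
j=10: u_10=323/360 ∈ [45/59, 53/59) → index 9
j=11: u_11=353/360 ∈ [54/59, 1) → index 11

0 2 3 4 5 6 7 7 8 9 9 11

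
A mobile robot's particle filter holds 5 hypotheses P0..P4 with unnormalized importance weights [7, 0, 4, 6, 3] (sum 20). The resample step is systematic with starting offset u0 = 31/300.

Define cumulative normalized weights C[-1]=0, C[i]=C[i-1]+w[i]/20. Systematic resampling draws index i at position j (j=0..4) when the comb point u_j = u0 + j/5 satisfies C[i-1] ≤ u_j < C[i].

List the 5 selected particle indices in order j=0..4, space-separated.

C = [7/20, 7/20, 11/20, 17/20, 1]
j=0: u_0=31/300 ∈ [0, 7/20) → index 0
j=1: u_1=91/300 ∈ [0, 7/20) → index 0
j=2: u_2=151/300 ∈ [7/20, 11/20) → index 2
j=3: u_3=211/300 ∈ [11/20, 17/20) → index 3
j=4: u_4=271/300 ∈ [17/20, 1) → index 4

0 0 2 3 4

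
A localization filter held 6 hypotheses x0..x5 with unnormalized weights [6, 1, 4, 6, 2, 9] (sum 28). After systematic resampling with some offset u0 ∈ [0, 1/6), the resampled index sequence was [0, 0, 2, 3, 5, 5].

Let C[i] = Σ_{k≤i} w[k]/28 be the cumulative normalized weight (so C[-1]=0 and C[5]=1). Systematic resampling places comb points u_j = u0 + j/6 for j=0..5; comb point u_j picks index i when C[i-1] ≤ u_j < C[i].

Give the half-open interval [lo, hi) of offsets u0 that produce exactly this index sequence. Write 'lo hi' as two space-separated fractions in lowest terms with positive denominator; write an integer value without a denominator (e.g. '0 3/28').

C = [3/14, 1/4, 11/28, 17/28, 19/28, 1]
j=0 picked index 0: u0 ∈ [0, 3/14)
j=1 picked index 0: u0 ∈ [-1/6, 1/21)
j=2 picked index 2: u0 ∈ [-1/12, 5/84)
j=3 picked index 3: u0 ∈ [-3/28, 3/28)
j=4 picked index 5: u0 ∈ [1/84, 1/3)
j=5 picked index 5: u0 ∈ [-13/84, 1/6)
intersection: [1/84, 1/21)

1/84 1/21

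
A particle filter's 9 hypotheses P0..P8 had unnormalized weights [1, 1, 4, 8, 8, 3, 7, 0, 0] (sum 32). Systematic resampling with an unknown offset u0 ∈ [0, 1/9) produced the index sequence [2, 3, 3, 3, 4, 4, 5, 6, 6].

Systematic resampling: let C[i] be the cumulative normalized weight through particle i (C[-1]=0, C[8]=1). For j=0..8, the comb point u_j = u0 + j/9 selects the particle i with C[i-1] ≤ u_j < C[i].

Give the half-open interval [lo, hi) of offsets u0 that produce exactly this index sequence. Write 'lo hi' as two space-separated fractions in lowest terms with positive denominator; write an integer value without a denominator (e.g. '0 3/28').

11/144 5/48

C = [1/32, 1/16, 3/16, 7/16, 11/16, 25/32, 1, 1, 1]
j=0 picked index 2: u0 ∈ [1/16, 3/16)
j=1 picked index 3: u0 ∈ [11/144, 47/144)
j=2 picked index 3: u0 ∈ [-5/144, 31/144)
j=3 picked index 3: u0 ∈ [-7/48, 5/48)
j=4 picked index 4: u0 ∈ [-1/144, 35/144)
j=5 picked index 4: u0 ∈ [-17/144, 19/144)
j=6 picked index 5: u0 ∈ [1/48, 11/96)
j=7 picked index 6: u0 ∈ [1/288, 2/9)
j=8 picked index 6: u0 ∈ [-31/288, 1/9)
intersection: [11/144, 5/48)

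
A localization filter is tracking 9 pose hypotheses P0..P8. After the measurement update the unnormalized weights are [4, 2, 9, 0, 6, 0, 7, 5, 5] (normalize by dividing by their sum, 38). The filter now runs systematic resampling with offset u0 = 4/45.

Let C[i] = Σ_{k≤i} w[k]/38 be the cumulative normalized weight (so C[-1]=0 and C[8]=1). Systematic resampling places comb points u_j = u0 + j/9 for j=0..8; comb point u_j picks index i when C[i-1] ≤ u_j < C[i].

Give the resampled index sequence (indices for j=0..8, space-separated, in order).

0 2 2 4 4 6 7 7 8

C = [2/19, 3/19, 15/38, 15/38, 21/38, 21/38, 14/19, 33/38, 1]
j=0: u_0=4/45 ∈ [0, 2/19) → index 0
j=1: u_1=1/5 ∈ [3/19, 15/38) → index 2
j=2: u_2=14/45 ∈ [3/19, 15/38) → index 2
j=3: u_3=19/45 ∈ [15/38, 21/38) → index 4
j=4: u_4=8/15 ∈ [15/38, 21/38) → index 4
j=5: u_5=29/45 ∈ [21/38, 14/19) → index 6
j=6: u_6=34/45 ∈ [14/19, 33/38) → index 7
j=7: u_7=13/15 ∈ [14/19, 33/38) → index 7
j=8: u_8=44/45 ∈ [33/38, 1) → index 8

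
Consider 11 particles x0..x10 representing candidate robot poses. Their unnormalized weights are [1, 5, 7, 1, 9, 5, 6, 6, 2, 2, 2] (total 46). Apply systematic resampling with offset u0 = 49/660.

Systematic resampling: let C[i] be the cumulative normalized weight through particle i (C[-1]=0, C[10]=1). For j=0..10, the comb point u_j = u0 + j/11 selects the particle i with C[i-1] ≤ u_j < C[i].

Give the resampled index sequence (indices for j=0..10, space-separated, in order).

C = [1/46, 3/23, 13/46, 7/23, 1/2, 14/23, 17/23, 20/23, 21/23, 22/23, 1]
j=0: u_0=49/660 ∈ [1/46, 3/23) → index 1
j=1: u_1=109/660 ∈ [3/23, 13/46) → index 2
j=2: u_2=169/660 ∈ [3/23, 13/46) → index 2
j=3: u_3=229/660 ∈ [7/23, 1/2) → index 4
j=4: u_4=289/660 ∈ [7/23, 1/2) → index 4
j=5: u_5=349/660 ∈ [1/2, 14/23) → index 5
j=6: u_6=409/660 ∈ [14/23, 17/23) → index 6
j=7: u_7=469/660 ∈ [14/23, 17/23) → index 6
j=8: u_8=529/660 ∈ [17/23, 20/23) → index 7
j=9: u_9=589/660 ∈ [20/23, 21/23) → index 8
j=10: u_10=59/60 ∈ [22/23, 1) → index 10

1 2 2 4 4 5 6 6 7 8 10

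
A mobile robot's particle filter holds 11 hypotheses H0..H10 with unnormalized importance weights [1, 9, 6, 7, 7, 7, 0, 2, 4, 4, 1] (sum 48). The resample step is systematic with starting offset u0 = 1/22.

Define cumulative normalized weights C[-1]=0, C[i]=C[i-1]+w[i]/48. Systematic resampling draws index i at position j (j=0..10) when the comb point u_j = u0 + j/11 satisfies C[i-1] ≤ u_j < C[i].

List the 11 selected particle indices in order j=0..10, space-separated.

C = [1/48, 5/24, 1/3, 23/48, 5/8, 37/48, 37/48, 13/16, 43/48, 47/48, 1]
j=0: u_0=1/22 ∈ [1/48, 5/24) → index 1
j=1: u_1=3/22 ∈ [1/48, 5/24) → index 1
j=2: u_2=5/22 ∈ [5/24, 1/3) → index 2
j=3: u_3=7/22 ∈ [5/24, 1/3) → index 2
j=4: u_4=9/22 ∈ [1/3, 23/48) → index 3
j=5: u_5=1/2 ∈ [23/48, 5/8) → index 4
j=6: u_6=13/22 ∈ [23/48, 5/8) → index 4
j=7: u_7=15/22 ∈ [5/8, 37/48) → index 5
j=8: u_8=17/22 ∈ [37/48, 13/16) → index 7
j=9: u_9=19/22 ∈ [13/16, 43/48) → index 8
j=10: u_10=21/22 ∈ [43/48, 47/48) → index 9

1 1 2 2 3 4 4 5 7 8 9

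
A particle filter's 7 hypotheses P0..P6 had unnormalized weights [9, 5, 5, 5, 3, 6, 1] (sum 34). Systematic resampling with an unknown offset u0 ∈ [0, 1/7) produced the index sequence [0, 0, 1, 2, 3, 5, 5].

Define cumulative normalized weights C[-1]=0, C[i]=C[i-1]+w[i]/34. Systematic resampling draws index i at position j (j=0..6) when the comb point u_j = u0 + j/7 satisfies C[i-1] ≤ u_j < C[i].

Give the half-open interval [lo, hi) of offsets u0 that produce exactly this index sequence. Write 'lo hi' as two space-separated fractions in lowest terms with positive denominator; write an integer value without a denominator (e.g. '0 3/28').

19/238 27/238

C = [9/34, 7/17, 19/34, 12/17, 27/34, 33/34, 1]
j=0 picked index 0: u0 ∈ [0, 9/34)
j=1 picked index 0: u0 ∈ [-1/7, 29/238)
j=2 picked index 1: u0 ∈ [-5/238, 15/119)
j=3 picked index 2: u0 ∈ [-2/119, 31/238)
j=4 picked index 3: u0 ∈ [-3/238, 16/119)
j=5 picked index 5: u0 ∈ [19/238, 61/238)
j=6 picked index 5: u0 ∈ [-15/238, 27/238)
intersection: [19/238, 27/238)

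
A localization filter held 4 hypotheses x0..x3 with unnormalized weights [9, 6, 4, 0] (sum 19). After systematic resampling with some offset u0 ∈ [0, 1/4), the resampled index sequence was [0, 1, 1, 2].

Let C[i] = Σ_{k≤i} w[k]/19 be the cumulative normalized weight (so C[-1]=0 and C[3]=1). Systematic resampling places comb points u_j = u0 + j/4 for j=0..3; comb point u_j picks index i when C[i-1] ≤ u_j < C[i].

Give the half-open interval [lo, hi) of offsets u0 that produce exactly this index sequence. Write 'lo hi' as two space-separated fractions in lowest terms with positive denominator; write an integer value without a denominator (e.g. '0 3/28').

C = [9/19, 15/19, 1, 1]
j=0 picked index 0: u0 ∈ [0, 9/19)
j=1 picked index 1: u0 ∈ [17/76, 41/76)
j=2 picked index 1: u0 ∈ [-1/38, 11/38)
j=3 picked index 2: u0 ∈ [3/76, 1/4)
intersection: [17/76, 1/4)

17/76 1/4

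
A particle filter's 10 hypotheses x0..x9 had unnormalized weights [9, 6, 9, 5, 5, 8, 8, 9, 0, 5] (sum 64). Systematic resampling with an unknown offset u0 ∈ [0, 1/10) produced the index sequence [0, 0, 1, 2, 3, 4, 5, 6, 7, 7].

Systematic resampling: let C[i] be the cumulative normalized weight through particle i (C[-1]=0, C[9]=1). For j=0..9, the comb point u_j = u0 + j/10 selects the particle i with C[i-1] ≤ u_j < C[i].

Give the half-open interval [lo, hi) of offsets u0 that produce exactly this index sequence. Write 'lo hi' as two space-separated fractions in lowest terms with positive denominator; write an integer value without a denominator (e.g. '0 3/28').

C = [9/64, 15/64, 3/8, 29/64, 17/32, 21/32, 25/32, 59/64, 59/64, 1]
j=0 picked index 0: u0 ∈ [0, 9/64)
j=1 picked index 0: u0 ∈ [-1/10, 13/320)
j=2 picked index 1: u0 ∈ [-19/320, 11/320)
j=3 picked index 2: u0 ∈ [-21/320, 3/40)
j=4 picked index 3: u0 ∈ [-1/40, 17/320)
j=5 picked index 4: u0 ∈ [-3/64, 1/32)
j=6 picked index 5: u0 ∈ [-11/160, 9/160)
j=7 picked index 6: u0 ∈ [-7/160, 13/160)
j=8 picked index 7: u0 ∈ [-3/160, 39/320)
j=9 picked index 7: u0 ∈ [-19/160, 7/320)
intersection: [0, 7/320)

0 7/320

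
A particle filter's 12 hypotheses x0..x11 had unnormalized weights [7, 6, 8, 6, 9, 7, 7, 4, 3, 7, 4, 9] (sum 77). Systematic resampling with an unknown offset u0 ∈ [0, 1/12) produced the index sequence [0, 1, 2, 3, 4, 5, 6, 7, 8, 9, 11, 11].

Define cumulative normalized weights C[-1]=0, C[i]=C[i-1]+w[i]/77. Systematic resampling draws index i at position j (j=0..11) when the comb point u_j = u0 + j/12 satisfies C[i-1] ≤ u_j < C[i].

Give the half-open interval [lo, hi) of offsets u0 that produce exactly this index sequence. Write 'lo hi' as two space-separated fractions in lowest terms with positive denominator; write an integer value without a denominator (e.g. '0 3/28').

61/924 17/231

C = [1/11, 13/77, 3/11, 27/77, 36/77, 43/77, 50/77, 54/77, 57/77, 64/77, 68/77, 1]
j=0 picked index 0: u0 ∈ [0, 1/11)
j=1 picked index 1: u0 ∈ [1/132, 79/924)
j=2 picked index 2: u0 ∈ [1/462, 7/66)
j=3 picked index 3: u0 ∈ [1/44, 31/308)
j=4 picked index 4: u0 ∈ [4/231, 31/231)
j=5 picked index 5: u0 ∈ [47/924, 131/924)
j=6 picked index 6: u0 ∈ [9/154, 23/154)
j=7 picked index 7: u0 ∈ [61/924, 109/924)
j=8 picked index 8: u0 ∈ [8/231, 17/231)
j=9 picked index 9: u0 ∈ [-3/308, 25/308)
j=10 picked index 11: u0 ∈ [23/462, 1/6)
j=11 picked index 11: u0 ∈ [-31/924, 1/12)
intersection: [61/924, 17/231)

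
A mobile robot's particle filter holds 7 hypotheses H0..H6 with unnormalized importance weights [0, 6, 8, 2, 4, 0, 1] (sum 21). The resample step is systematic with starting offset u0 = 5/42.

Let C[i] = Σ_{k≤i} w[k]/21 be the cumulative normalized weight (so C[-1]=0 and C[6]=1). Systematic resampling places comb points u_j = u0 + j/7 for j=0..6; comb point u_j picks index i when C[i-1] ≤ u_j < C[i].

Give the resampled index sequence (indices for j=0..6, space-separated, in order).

1 1 2 2 3 4 6

C = [0, 2/7, 2/3, 16/21, 20/21, 20/21, 1]
j=0: u_0=5/42 ∈ [0, 2/7) → index 1
j=1: u_1=11/42 ∈ [0, 2/7) → index 1
j=2: u_2=17/42 ∈ [2/7, 2/3) → index 2
j=3: u_3=23/42 ∈ [2/7, 2/3) → index 2
j=4: u_4=29/42 ∈ [2/3, 16/21) → index 3
j=5: u_5=5/6 ∈ [16/21, 20/21) → index 4
j=6: u_6=41/42 ∈ [20/21, 1) → index 6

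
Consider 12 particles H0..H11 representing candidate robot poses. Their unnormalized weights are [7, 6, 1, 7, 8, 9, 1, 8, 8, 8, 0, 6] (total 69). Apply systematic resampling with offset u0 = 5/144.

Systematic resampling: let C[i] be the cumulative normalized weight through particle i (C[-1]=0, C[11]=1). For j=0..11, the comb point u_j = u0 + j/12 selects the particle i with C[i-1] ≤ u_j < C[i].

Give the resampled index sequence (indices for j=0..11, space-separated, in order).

C = [7/69, 13/69, 14/69, 7/23, 29/69, 38/69, 13/23, 47/69, 55/69, 21/23, 21/23, 1]
j=0: u_0=5/144 ∈ [0, 7/69) → index 0
j=1: u_1=17/144 ∈ [7/69, 13/69) → index 1
j=2: u_2=29/144 ∈ [13/69, 14/69) → index 2
j=3: u_3=41/144 ∈ [14/69, 7/23) → index 3
j=4: u_4=53/144 ∈ [7/23, 29/69) → index 4
j=5: u_5=65/144 ∈ [29/69, 38/69) → index 5
j=6: u_6=77/144 ∈ [29/69, 38/69) → index 5
j=7: u_7=89/144 ∈ [13/23, 47/69) → index 7
j=8: u_8=101/144 ∈ [47/69, 55/69) → index 8
j=9: u_9=113/144 ∈ [47/69, 55/69) → index 8
j=10: u_10=125/144 ∈ [55/69, 21/23) → index 9
j=11: u_11=137/144 ∈ [21/23, 1) → index 11

0 1 2 3 4 5 5 7 8 8 9 11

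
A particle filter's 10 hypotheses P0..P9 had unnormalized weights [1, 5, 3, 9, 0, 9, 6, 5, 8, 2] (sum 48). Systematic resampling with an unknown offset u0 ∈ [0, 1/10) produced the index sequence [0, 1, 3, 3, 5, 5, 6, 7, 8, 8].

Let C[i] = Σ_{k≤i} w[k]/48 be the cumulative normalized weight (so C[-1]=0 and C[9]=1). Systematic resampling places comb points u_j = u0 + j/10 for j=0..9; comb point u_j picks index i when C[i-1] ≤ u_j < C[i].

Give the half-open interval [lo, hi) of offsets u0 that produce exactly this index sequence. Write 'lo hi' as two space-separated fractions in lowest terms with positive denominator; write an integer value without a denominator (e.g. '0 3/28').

C = [1/48, 1/8, 3/16, 3/8, 3/8, 9/16, 11/16, 19/24, 23/24, 1]
j=0 picked index 0: u0 ∈ [0, 1/48)
j=1 picked index 1: u0 ∈ [-19/240, 1/40)
j=2 picked index 3: u0 ∈ [-1/80, 7/40)
j=3 picked index 3: u0 ∈ [-9/80, 3/40)
j=4 picked index 5: u0 ∈ [-1/40, 13/80)
j=5 picked index 5: u0 ∈ [-1/8, 1/16)
j=6 picked index 6: u0 ∈ [-3/80, 7/80)
j=7 picked index 7: u0 ∈ [-1/80, 11/120)
j=8 picked index 8: u0 ∈ [-1/120, 19/120)
j=9 picked index 8: u0 ∈ [-13/120, 7/120)
intersection: [0, 1/48)

0 1/48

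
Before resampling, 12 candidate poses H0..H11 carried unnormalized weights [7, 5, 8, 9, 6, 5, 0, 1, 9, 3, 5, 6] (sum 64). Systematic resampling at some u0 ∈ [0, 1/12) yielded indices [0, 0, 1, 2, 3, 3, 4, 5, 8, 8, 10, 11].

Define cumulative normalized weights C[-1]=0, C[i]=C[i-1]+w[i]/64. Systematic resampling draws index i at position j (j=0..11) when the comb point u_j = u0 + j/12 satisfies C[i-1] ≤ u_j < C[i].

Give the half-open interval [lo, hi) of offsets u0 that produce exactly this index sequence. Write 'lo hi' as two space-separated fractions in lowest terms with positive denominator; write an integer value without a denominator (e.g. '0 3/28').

0 1/48

C = [7/64, 3/16, 5/16, 29/64, 35/64, 5/8, 5/8, 41/64, 25/32, 53/64, 29/32, 1]
j=0 picked index 0: u0 ∈ [0, 7/64)
j=1 picked index 0: u0 ∈ [-1/12, 5/192)
j=2 picked index 1: u0 ∈ [-11/192, 1/48)
j=3 picked index 2: u0 ∈ [-1/16, 1/16)
j=4 picked index 3: u0 ∈ [-1/48, 23/192)
j=5 picked index 3: u0 ∈ [-5/48, 7/192)
j=6 picked index 4: u0 ∈ [-3/64, 3/64)
j=7 picked index 5: u0 ∈ [-7/192, 1/24)
j=8 picked index 8: u0 ∈ [-5/192, 11/96)
j=9 picked index 8: u0 ∈ [-7/64, 1/32)
j=10 picked index 10: u0 ∈ [-1/192, 7/96)
j=11 picked index 11: u0 ∈ [-1/96, 1/12)
intersection: [0, 1/48)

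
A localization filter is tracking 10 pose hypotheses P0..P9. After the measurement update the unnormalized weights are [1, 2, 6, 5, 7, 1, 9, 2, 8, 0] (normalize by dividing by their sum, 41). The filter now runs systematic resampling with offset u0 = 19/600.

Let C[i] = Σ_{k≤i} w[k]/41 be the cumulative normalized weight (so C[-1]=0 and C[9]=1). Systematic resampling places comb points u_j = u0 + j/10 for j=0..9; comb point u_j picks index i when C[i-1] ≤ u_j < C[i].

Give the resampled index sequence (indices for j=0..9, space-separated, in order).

C = [1/41, 3/41, 9/41, 14/41, 21/41, 22/41, 31/41, 33/41, 1, 1]
j=0: u_0=19/600 ∈ [1/41, 3/41) → index 1
j=1: u_1=79/600 ∈ [3/41, 9/41) → index 2
j=2: u_2=139/600 ∈ [9/41, 14/41) → index 3
j=3: u_3=199/600 ∈ [9/41, 14/41) → index 3
j=4: u_4=259/600 ∈ [14/41, 21/41) → index 4
j=5: u_5=319/600 ∈ [21/41, 22/41) → index 5
j=6: u_6=379/600 ∈ [22/41, 31/41) → index 6
j=7: u_7=439/600 ∈ [22/41, 31/41) → index 6
j=8: u_8=499/600 ∈ [33/41, 1) → index 8
j=9: u_9=559/600 ∈ [33/41, 1) → index 8

1 2 3 3 4 5 6 6 8 8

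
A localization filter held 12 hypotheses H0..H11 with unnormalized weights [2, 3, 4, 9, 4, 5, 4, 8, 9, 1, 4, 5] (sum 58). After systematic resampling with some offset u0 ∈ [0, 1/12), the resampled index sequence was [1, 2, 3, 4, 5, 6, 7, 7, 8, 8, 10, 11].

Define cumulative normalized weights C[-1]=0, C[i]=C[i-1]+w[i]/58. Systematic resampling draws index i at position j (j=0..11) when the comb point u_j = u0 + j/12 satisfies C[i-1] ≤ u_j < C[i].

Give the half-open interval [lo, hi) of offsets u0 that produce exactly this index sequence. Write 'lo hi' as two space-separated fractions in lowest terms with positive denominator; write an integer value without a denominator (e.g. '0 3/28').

7/116 25/348

C = [1/29, 5/58, 9/58, 9/29, 11/29, 27/58, 31/58, 39/58, 24/29, 49/58, 53/58, 1]
j=0 picked index 1: u0 ∈ [1/29, 5/58)
j=1 picked index 2: u0 ∈ [1/348, 25/348)
j=2 picked index 3: u0 ∈ [-1/87, 25/174)
j=3 picked index 4: u0 ∈ [7/116, 15/116)
j=4 picked index 5: u0 ∈ [4/87, 23/174)
j=5 picked index 6: u0 ∈ [17/348, 41/348)
j=6 picked index 7: u0 ∈ [1/29, 5/29)
j=7 picked index 7: u0 ∈ [-17/348, 31/348)
j=8 picked index 8: u0 ∈ [1/174, 14/87)
j=9 picked index 8: u0 ∈ [-9/116, 9/116)
j=10 picked index 10: u0 ∈ [1/87, 7/87)
j=11 picked index 11: u0 ∈ [-1/348, 1/12)
intersection: [7/116, 25/348)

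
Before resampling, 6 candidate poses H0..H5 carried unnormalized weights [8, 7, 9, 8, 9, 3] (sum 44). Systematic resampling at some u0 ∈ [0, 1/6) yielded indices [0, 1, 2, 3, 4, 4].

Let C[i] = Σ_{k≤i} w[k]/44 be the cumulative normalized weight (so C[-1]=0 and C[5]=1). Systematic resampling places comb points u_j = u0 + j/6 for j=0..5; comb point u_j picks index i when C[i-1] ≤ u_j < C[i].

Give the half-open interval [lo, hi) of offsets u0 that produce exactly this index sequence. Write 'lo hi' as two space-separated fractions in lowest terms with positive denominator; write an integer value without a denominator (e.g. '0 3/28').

C = [2/11, 15/44, 6/11, 8/11, 41/44, 1]
j=0 picked index 0: u0 ∈ [0, 2/11)
j=1 picked index 1: u0 ∈ [1/66, 23/132)
j=2 picked index 2: u0 ∈ [1/132, 7/33)
j=3 picked index 3: u0 ∈ [1/22, 5/22)
j=4 picked index 4: u0 ∈ [2/33, 35/132)
j=5 picked index 4: u0 ∈ [-7/66, 13/132)
intersection: [2/33, 13/132)

2/33 13/132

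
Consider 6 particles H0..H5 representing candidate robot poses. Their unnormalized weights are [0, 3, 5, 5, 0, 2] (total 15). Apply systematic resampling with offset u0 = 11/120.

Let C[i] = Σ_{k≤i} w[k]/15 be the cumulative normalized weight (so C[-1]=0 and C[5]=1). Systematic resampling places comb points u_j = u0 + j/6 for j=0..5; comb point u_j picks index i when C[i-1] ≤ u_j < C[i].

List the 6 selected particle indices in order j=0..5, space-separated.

C = [0, 1/5, 8/15, 13/15, 13/15, 1]
j=0: u_0=11/120 ∈ [0, 1/5) → index 1
j=1: u_1=31/120 ∈ [1/5, 8/15) → index 2
j=2: u_2=17/40 ∈ [1/5, 8/15) → index 2
j=3: u_3=71/120 ∈ [8/15, 13/15) → index 3
j=4: u_4=91/120 ∈ [8/15, 13/15) → index 3
j=5: u_5=37/40 ∈ [13/15, 1) → index 5

1 2 2 3 3 5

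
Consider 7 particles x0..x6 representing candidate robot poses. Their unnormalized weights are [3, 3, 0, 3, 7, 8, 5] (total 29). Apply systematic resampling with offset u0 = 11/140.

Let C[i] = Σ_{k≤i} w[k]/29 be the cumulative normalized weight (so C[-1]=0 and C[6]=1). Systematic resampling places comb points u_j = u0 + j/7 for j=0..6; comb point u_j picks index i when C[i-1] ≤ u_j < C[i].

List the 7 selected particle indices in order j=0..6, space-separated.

C = [3/29, 6/29, 6/29, 9/29, 16/29, 24/29, 1]
j=0: u_0=11/140 ∈ [0, 3/29) → index 0
j=1: u_1=31/140 ∈ [6/29, 9/29) → index 3
j=2: u_2=51/140 ∈ [9/29, 16/29) → index 4
j=3: u_3=71/140 ∈ [9/29, 16/29) → index 4
j=4: u_4=13/20 ∈ [16/29, 24/29) → index 5
j=5: u_5=111/140 ∈ [16/29, 24/29) → index 5
j=6: u_6=131/140 ∈ [24/29, 1) → index 6

0 3 4 4 5 5 6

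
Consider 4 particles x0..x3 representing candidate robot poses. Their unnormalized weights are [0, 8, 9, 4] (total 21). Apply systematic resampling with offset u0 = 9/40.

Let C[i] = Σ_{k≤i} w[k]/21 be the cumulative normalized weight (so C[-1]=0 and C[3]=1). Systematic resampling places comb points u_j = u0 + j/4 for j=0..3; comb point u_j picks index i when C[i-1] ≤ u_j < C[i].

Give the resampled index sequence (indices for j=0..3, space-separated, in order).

C = [0, 8/21, 17/21, 1]
j=0: u_0=9/40 ∈ [0, 8/21) → index 1
j=1: u_1=19/40 ∈ [8/21, 17/21) → index 2
j=2: u_2=29/40 ∈ [8/21, 17/21) → index 2
j=3: u_3=39/40 ∈ [17/21, 1) → index 3

1 2 2 3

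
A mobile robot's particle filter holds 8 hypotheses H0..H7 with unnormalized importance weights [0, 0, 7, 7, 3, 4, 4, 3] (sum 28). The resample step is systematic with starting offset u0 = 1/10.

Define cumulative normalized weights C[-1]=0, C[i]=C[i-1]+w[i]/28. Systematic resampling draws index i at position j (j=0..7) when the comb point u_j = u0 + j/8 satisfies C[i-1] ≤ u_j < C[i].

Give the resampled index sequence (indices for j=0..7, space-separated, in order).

2 2 3 3 4 5 6 7

C = [0, 0, 1/4, 1/2, 17/28, 3/4, 25/28, 1]
j=0: u_0=1/10 ∈ [0, 1/4) → index 2
j=1: u_1=9/40 ∈ [0, 1/4) → index 2
j=2: u_2=7/20 ∈ [1/4, 1/2) → index 3
j=3: u_3=19/40 ∈ [1/4, 1/2) → index 3
j=4: u_4=3/5 ∈ [1/2, 17/28) → index 4
j=5: u_5=29/40 ∈ [17/28, 3/4) → index 5
j=6: u_6=17/20 ∈ [3/4, 25/28) → index 6
j=7: u_7=39/40 ∈ [25/28, 1) → index 7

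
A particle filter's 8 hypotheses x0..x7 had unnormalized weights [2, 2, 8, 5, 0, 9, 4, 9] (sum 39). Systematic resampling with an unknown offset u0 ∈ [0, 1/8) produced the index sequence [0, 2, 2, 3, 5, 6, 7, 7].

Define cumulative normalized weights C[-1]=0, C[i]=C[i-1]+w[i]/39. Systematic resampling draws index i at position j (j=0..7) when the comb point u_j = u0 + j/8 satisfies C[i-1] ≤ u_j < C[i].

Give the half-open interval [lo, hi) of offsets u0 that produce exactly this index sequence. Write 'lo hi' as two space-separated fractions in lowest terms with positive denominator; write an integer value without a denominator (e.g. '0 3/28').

1/24 2/39

C = [2/39, 4/39, 4/13, 17/39, 17/39, 2/3, 10/13, 1]
j=0 picked index 0: u0 ∈ [0, 2/39)
j=1 picked index 2: u0 ∈ [-7/312, 19/104)
j=2 picked index 2: u0 ∈ [-23/156, 3/52)
j=3 picked index 3: u0 ∈ [-7/104, 19/312)
j=4 picked index 5: u0 ∈ [-5/78, 1/6)
j=5 picked index 6: u0 ∈ [1/24, 15/104)
j=6 picked index 7: u0 ∈ [1/52, 1/4)
j=7 picked index 7: u0 ∈ [-11/104, 1/8)
intersection: [1/24, 2/39)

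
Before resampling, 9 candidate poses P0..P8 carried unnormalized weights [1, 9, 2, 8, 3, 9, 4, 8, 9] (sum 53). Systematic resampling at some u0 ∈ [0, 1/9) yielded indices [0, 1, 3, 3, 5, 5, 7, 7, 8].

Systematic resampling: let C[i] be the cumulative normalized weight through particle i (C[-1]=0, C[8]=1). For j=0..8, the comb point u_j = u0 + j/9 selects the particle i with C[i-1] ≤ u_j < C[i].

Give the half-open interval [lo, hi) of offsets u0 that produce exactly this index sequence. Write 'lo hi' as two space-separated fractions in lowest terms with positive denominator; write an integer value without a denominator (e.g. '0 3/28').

C = [1/53, 10/53, 12/53, 20/53, 23/53, 32/53, 36/53, 44/53, 1]
j=0 picked index 0: u0 ∈ [0, 1/53)
j=1 picked index 1: u0 ∈ [-44/477, 37/477)
j=2 picked index 3: u0 ∈ [2/477, 74/477)
j=3 picked index 3: u0 ∈ [-17/159, 7/159)
j=4 picked index 5: u0 ∈ [-5/477, 76/477)
j=5 picked index 5: u0 ∈ [-58/477, 23/477)
j=6 picked index 7: u0 ∈ [2/159, 26/159)
j=7 picked index 7: u0 ∈ [-47/477, 25/477)
j=8 picked index 8: u0 ∈ [-28/477, 1/9)
intersection: [2/159, 1/53)

2/159 1/53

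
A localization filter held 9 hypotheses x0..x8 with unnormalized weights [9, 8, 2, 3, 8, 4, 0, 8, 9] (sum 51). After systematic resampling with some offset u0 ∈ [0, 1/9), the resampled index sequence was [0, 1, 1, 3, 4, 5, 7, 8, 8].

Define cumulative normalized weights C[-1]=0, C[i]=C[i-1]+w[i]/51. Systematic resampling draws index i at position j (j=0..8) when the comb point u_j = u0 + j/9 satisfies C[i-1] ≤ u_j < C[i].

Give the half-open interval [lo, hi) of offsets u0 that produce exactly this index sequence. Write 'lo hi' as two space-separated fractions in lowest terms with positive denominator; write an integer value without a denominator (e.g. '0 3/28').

10/153 5/51

C = [3/17, 1/3, 19/51, 22/51, 10/17, 2/3, 2/3, 14/17, 1]
j=0 picked index 0: u0 ∈ [0, 3/17)
j=1 picked index 1: u0 ∈ [10/153, 2/9)
j=2 picked index 1: u0 ∈ [-7/153, 1/9)
j=3 picked index 3: u0 ∈ [2/51, 5/51)
j=4 picked index 4: u0 ∈ [-2/153, 22/153)
j=5 picked index 5: u0 ∈ [5/153, 1/9)
j=6 picked index 7: u0 ∈ [0, 8/51)
j=7 picked index 8: u0 ∈ [7/153, 2/9)
j=8 picked index 8: u0 ∈ [-10/153, 1/9)
intersection: [10/153, 5/51)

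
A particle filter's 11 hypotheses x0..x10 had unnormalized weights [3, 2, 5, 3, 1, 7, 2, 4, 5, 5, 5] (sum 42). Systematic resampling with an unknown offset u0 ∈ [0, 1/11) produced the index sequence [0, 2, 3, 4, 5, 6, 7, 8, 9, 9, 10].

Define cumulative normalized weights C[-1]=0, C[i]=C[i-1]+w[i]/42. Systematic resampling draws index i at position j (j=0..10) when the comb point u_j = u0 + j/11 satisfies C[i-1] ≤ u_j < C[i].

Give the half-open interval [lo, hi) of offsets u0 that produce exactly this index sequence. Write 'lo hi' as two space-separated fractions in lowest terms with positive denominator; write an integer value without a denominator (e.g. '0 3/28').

C = [1/14, 5/42, 5/21, 13/42, 1/3, 1/2, 23/42, 9/14, 16/21, 37/42, 1]
j=0 picked index 0: u0 ∈ [0, 1/14)
j=1 picked index 2: u0 ∈ [13/462, 34/231)
j=2 picked index 3: u0 ∈ [13/231, 59/462)
j=3 picked index 4: u0 ∈ [17/462, 2/33)
j=4 picked index 5: u0 ∈ [-1/33, 3/22)
j=5 picked index 6: u0 ∈ [1/22, 43/462)
j=6 picked index 7: u0 ∈ [1/462, 15/154)
j=7 picked index 8: u0 ∈ [1/154, 29/231)
j=8 picked index 9: u0 ∈ [8/231, 71/462)
j=9 picked index 9: u0 ∈ [-13/231, 29/462)
j=10 picked index 10: u0 ∈ [-13/462, 1/11)
intersection: [13/231, 2/33)

13/231 2/33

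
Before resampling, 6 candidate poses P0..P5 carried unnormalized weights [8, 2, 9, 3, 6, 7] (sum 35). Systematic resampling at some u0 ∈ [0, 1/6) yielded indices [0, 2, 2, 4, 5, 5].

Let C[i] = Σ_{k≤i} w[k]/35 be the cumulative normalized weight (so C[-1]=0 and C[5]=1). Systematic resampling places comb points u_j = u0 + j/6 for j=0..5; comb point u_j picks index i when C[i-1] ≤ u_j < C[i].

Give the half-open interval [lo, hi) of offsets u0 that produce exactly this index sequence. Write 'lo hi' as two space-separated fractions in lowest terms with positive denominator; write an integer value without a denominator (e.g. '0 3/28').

2/15 1/6

C = [8/35, 2/7, 19/35, 22/35, 4/5, 1]
j=0 picked index 0: u0 ∈ [0, 8/35)
j=1 picked index 2: u0 ∈ [5/42, 79/210)
j=2 picked index 2: u0 ∈ [-1/21, 22/105)
j=3 picked index 4: u0 ∈ [9/70, 3/10)
j=4 picked index 5: u0 ∈ [2/15, 1/3)
j=5 picked index 5: u0 ∈ [-1/30, 1/6)
intersection: [2/15, 1/6)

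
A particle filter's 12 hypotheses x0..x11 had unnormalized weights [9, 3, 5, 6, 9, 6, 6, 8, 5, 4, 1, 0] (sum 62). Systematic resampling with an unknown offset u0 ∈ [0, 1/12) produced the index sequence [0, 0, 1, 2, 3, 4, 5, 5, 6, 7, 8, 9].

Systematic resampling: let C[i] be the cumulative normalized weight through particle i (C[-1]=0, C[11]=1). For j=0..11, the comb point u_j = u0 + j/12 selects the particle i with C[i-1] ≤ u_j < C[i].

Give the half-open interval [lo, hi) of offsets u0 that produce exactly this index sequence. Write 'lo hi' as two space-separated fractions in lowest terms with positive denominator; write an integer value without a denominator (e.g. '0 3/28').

1/62 3/124

C = [9/62, 6/31, 17/62, 23/62, 16/31, 19/31, 22/31, 26/31, 57/62, 61/62, 1, 1]
j=0 picked index 0: u0 ∈ [0, 9/62)
j=1 picked index 0: u0 ∈ [-1/12, 23/372)
j=2 picked index 1: u0 ∈ [-2/93, 5/186)
j=3 picked index 2: u0 ∈ [-7/124, 3/124)
j=4 picked index 3: u0 ∈ [-11/186, 7/186)
j=5 picked index 4: u0 ∈ [-17/372, 37/372)
j=6 picked index 5: u0 ∈ [1/62, 7/62)
j=7 picked index 5: u0 ∈ [-25/372, 11/372)
j=8 picked index 6: u0 ∈ [-5/93, 4/93)
j=9 picked index 7: u0 ∈ [-5/124, 11/124)
j=10 picked index 8: u0 ∈ [1/186, 8/93)
j=11 picked index 9: u0 ∈ [1/372, 25/372)
intersection: [1/62, 3/124)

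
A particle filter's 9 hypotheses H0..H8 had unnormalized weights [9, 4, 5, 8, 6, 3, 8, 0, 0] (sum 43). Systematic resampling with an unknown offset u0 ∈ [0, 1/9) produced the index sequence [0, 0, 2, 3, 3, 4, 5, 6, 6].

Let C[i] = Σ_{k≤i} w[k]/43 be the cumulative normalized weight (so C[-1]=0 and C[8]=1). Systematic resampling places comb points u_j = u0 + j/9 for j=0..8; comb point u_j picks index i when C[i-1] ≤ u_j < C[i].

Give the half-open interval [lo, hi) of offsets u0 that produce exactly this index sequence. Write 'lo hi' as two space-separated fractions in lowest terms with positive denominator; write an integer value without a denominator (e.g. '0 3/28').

C = [9/43, 13/43, 18/43, 26/43, 32/43, 35/43, 1, 1, 1]
j=0 picked index 0: u0 ∈ [0, 9/43)
j=1 picked index 0: u0 ∈ [-1/9, 38/387)
j=2 picked index 2: u0 ∈ [31/387, 76/387)
j=3 picked index 3: u0 ∈ [11/129, 35/129)
j=4 picked index 3: u0 ∈ [-10/387, 62/387)
j=5 picked index 4: u0 ∈ [19/387, 73/387)
j=6 picked index 5: u0 ∈ [10/129, 19/129)
j=7 picked index 6: u0 ∈ [14/387, 2/9)
j=8 picked index 6: u0 ∈ [-29/387, 1/9)
intersection: [11/129, 38/387)

11/129 38/387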